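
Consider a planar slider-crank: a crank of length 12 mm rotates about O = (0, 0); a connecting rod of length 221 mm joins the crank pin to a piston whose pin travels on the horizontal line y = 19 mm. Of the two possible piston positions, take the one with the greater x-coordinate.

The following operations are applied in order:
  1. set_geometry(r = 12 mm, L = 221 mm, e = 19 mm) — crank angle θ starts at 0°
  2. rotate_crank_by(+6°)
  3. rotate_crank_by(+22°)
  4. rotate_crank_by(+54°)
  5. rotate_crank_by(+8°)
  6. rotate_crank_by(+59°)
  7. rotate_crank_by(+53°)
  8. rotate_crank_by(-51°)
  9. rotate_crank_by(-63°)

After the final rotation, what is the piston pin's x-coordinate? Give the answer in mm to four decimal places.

221.3077

set_geometry: r = 12 mm, L = 221 mm, e = 19 mm; θ ← 0°
rotate_crank_by(+6°): θ ← 0° +6° = 6°
rotate_crank_by(+22°): θ ← 6° +22° = 28°
rotate_crank_by(+54°): θ ← 28° +54° = 82°
rotate_crank_by(+8°): θ ← 82° +8° = 90°
rotate_crank_by(+59°): θ ← 90° +59° = 149°
rotate_crank_by(+53°): θ ← 149° +53° = 202°
rotate_crank_by(-51°): θ ← 202° -51° = 151°
rotate_crank_by(-63°): θ ← 151° -63° = 88°
crank pin P = (r cos θ, r sin θ) = (0.418794, 11.992690)
h = r sin θ − e = 11.992690 − 19 = -7.007310
x = r cos θ + √(L² − h²) = 0.418794 + √(48841.0 − 49.1024) = 0.418794 + 220.888881 = 221.307675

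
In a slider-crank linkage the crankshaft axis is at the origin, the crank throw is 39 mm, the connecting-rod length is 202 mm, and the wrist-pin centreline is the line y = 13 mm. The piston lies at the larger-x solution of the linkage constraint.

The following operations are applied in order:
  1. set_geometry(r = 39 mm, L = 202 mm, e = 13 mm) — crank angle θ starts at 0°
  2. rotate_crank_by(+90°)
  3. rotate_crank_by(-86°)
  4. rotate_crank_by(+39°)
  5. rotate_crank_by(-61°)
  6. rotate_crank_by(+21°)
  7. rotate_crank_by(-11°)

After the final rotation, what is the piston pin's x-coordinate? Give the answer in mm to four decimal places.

set_geometry: r = 39 mm, L = 202 mm, e = 13 mm; θ ← 0°
rotate_crank_by(+90°): θ ← 0° +90° = 90°
rotate_crank_by(-86°): θ ← 90° -86° = 4°
rotate_crank_by(+39°): θ ← 4° +39° = 43°
rotate_crank_by(-61°): θ ← 43° -61° = -18°
rotate_crank_by(+21°): θ ← -18° +21° = 3°
rotate_crank_by(-11°): θ ← 3° -11° = -8°
crank pin P = (r cos θ, r sin θ) = (38.620455, -5.427751)
h = r sin θ − e = -5.427751 − 13 = -18.427751
x = r cos θ + √(L² − h²) = 38.620455 + √(40804.0 − 339.5820) = 38.620455 + 201.157694 = 239.778149

239.7781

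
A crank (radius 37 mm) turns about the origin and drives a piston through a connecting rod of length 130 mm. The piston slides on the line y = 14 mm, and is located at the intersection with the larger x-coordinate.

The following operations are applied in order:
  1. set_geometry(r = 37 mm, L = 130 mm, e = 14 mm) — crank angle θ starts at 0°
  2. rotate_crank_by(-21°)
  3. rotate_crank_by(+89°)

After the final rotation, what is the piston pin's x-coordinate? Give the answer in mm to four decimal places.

142.2648

set_geometry: r = 37 mm, L = 130 mm, e = 14 mm; θ ← 0°
rotate_crank_by(-21°): θ ← 0° -21° = -21°
rotate_crank_by(+89°): θ ← -21° +89° = 68°
crank pin P = (r cos θ, r sin θ) = (13.860444, 34.305803)
h = r sin θ − e = 34.305803 − 14 = 20.305803
x = r cos θ + √(L² − h²) = 13.860444 + √(16900.0 − 412.3256) = 13.860444 + 128.404339 = 142.264783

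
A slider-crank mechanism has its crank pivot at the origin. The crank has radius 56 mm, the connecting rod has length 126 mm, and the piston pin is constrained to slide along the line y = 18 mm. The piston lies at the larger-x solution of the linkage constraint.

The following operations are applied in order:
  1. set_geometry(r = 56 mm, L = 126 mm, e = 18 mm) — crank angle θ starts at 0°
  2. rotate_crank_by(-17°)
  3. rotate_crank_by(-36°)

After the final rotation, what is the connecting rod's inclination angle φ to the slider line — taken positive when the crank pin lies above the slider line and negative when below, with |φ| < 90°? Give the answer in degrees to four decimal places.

set_geometry: r = 56 mm, L = 126 mm, e = 18 mm; θ ← 0°
rotate_crank_by(-17°): θ ← 0° -17° = -17°
rotate_crank_by(-36°): θ ← -17° -36° = -53°
crank pin P = (r cos θ, r sin θ) = (33.701641, -44.723589)
h = r sin θ − e = -44.723589 − 18 = -62.723589
sin φ = h / L = -62.723589 / 126 = -0.49780626
φ = arcsin(-0.49780626) = -29.854969°

-29.8550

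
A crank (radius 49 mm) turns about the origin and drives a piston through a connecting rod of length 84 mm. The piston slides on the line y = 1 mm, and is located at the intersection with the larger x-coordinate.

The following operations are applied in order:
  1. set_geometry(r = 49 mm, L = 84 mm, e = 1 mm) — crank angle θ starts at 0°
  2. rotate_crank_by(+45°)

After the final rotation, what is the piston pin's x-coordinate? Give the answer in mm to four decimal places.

111.6144

set_geometry: r = 49 mm, L = 84 mm, e = 1 mm; θ ← 0°
rotate_crank_by(+45°): θ ← 0° +45° = 45°
crank pin P = (r cos θ, r sin θ) = (34.648232, 34.648232)
h = r sin θ − e = 34.648232 − 1 = 33.648232
x = r cos θ + √(L² − h²) = 34.648232 + √(7056.0 − 1132.2035) = 34.648232 + 76.966203 = 111.614436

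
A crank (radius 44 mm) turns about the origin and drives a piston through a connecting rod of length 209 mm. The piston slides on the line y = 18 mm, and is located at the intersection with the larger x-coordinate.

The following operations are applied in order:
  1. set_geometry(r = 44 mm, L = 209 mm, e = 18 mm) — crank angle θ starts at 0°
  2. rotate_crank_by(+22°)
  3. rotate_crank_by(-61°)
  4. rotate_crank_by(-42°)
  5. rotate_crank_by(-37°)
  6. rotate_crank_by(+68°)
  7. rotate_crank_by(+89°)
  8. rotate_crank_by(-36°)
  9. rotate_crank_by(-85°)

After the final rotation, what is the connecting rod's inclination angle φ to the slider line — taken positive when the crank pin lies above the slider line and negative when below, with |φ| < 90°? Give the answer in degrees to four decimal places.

-17.1337

set_geometry: r = 44 mm, L = 209 mm, e = 18 mm; θ ← 0°
rotate_crank_by(+22°): θ ← 0° +22° = 22°
rotate_crank_by(-61°): θ ← 22° -61° = -39°
rotate_crank_by(-42°): θ ← -39° -42° = -81°
rotate_crank_by(-37°): θ ← -81° -37° = -118°
rotate_crank_by(+68°): θ ← -118° +68° = -50°
rotate_crank_by(+89°): θ ← -50° +89° = 39°
rotate_crank_by(-36°): θ ← 39° -36° = 3°
rotate_crank_by(-85°): θ ← 3° -85° = -82°
crank pin P = (r cos θ, r sin θ) = (6.123616, -43.571795)
h = r sin θ − e = -43.571795 − 18 = -61.571795
sin φ = h / L = -61.571795 / 209 = -0.29460189
φ = arcsin(-0.29460189) = -17.133666°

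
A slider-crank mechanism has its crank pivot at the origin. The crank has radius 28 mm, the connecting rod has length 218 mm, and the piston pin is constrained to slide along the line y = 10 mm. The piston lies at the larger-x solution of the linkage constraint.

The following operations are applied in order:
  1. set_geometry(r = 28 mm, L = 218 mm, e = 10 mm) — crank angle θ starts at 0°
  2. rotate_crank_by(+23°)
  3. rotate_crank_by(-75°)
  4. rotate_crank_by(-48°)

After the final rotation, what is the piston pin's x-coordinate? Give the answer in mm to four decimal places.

209.8752

set_geometry: r = 28 mm, L = 218 mm, e = 10 mm; θ ← 0°
rotate_crank_by(+23°): θ ← 0° +23° = 23°
rotate_crank_by(-75°): θ ← 23° -75° = -52°
rotate_crank_by(-48°): θ ← -52° -48° = -100°
crank pin P = (r cos θ, r sin θ) = (-4.862149, -27.574617)
h = r sin θ − e = -27.574617 − 10 = -37.574617
x = r cos θ + √(L² − h²) = -4.862149 + √(47524.0 − 1411.8518) = -4.862149 + 214.737393 = 209.875244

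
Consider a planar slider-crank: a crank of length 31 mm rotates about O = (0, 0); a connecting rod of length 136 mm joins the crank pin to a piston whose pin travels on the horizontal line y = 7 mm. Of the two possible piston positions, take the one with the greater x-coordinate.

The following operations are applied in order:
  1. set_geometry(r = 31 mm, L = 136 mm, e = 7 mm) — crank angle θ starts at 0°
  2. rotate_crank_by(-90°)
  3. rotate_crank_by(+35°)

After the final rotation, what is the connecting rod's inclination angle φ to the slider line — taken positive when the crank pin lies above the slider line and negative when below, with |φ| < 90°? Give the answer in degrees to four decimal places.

-13.7797

set_geometry: r = 31 mm, L = 136 mm, e = 7 mm; θ ← 0°
rotate_crank_by(-90°): θ ← 0° -90° = -90°
rotate_crank_by(+35°): θ ← -90° +35° = -55°
crank pin P = (r cos θ, r sin θ) = (17.780870, -25.393713)
h = r sin θ − e = -25.393713 − 7 = -32.393713
sin φ = h / L = -32.393713 / 136 = -0.23818907
φ = arcsin(-0.23818907) = -13.779682°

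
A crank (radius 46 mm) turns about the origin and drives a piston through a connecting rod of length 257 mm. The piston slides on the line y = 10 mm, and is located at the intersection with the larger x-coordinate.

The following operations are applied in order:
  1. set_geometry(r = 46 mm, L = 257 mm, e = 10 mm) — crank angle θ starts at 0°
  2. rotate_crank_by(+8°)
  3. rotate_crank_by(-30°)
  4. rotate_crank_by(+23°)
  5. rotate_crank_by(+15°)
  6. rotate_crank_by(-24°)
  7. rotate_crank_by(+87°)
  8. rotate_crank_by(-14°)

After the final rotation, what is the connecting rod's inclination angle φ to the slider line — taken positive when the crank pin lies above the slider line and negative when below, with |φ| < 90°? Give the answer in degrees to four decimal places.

set_geometry: r = 46 mm, L = 257 mm, e = 10 mm; θ ← 0°
rotate_crank_by(+8°): θ ← 0° +8° = 8°
rotate_crank_by(-30°): θ ← 8° -30° = -22°
rotate_crank_by(+23°): θ ← -22° +23° = 1°
rotate_crank_by(+15°): θ ← 1° +15° = 16°
rotate_crank_by(-24°): θ ← 16° -24° = -8°
rotate_crank_by(+87°): θ ← -8° +87° = 79°
rotate_crank_by(-14°): θ ← 79° -14° = 65°
crank pin P = (r cos θ, r sin θ) = (19.440440, 41.690158)
h = r sin θ − e = 41.690158 − 10 = 31.690158
sin φ = h / L = 31.690158 / 257 = 0.12330801
φ = arcsin(0.12330801) = 7.083056°

7.0831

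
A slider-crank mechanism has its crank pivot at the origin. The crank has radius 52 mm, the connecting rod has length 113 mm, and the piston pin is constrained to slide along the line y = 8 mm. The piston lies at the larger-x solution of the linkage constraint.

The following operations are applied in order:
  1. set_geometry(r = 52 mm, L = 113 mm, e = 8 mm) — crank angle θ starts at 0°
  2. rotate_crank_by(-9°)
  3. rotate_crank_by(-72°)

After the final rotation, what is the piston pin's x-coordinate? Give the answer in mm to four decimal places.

104.2877

set_geometry: r = 52 mm, L = 113 mm, e = 8 mm; θ ← 0°
rotate_crank_by(-9°): θ ← 0° -9° = -9°
rotate_crank_by(-72°): θ ← -9° -72° = -81°
crank pin P = (r cos θ, r sin θ) = (8.134592, -51.359794)
h = r sin θ − e = -51.359794 − 8 = -59.359794
x = r cos θ + √(L² − h²) = 8.134592 + √(12769.0 − 3523.5851) = 8.134592 + 96.153081 = 104.287673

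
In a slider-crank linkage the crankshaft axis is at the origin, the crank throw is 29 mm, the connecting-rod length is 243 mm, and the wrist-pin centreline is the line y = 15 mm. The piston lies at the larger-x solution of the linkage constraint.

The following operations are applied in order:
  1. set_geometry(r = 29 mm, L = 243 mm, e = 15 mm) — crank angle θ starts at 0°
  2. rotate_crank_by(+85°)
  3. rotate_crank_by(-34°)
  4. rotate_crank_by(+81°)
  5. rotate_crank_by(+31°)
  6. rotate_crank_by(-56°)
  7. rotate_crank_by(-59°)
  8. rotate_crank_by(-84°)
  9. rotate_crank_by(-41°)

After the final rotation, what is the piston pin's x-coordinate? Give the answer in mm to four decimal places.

245.6425

set_geometry: r = 29 mm, L = 243 mm, e = 15 mm; θ ← 0°
rotate_crank_by(+85°): θ ← 0° +85° = 85°
rotate_crank_by(-34°): θ ← 85° -34° = 51°
rotate_crank_by(+81°): θ ← 51° +81° = 132°
rotate_crank_by(+31°): θ ← 132° +31° = 163°
rotate_crank_by(-56°): θ ← 163° -56° = 107°
rotate_crank_by(-59°): θ ← 107° -59° = 48°
rotate_crank_by(-84°): θ ← 48° -84° = -36°
rotate_crank_by(-41°): θ ← -36° -41° = -77°
crank pin P = (r cos θ, r sin θ) = (6.523581, -28.256732)
h = r sin θ − e = -28.256732 − 15 = -43.256732
x = r cos θ + √(L² − h²) = 6.523581 + √(59049.0 − 1871.1449) = 6.523581 + 239.118914 = 245.642495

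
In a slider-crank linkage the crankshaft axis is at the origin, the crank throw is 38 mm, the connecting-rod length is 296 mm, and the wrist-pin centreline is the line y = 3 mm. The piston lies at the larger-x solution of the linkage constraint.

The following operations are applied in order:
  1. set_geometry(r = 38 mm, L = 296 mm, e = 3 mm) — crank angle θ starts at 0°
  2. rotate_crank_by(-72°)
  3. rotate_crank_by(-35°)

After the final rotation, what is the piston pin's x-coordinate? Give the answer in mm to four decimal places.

282.2640

set_geometry: r = 38 mm, L = 296 mm, e = 3 mm; θ ← 0°
rotate_crank_by(-72°): θ ← 0° -72° = -72°
rotate_crank_by(-35°): θ ← -72° -35° = -107°
crank pin P = (r cos θ, r sin θ) = (-11.110125, -36.339581)
h = r sin θ − e = -36.339581 − 3 = -39.339581
x = r cos θ + √(L² − h²) = -11.110125 + √(87616.0 − 1547.6026) = -11.110125 + 293.374159 = 282.264035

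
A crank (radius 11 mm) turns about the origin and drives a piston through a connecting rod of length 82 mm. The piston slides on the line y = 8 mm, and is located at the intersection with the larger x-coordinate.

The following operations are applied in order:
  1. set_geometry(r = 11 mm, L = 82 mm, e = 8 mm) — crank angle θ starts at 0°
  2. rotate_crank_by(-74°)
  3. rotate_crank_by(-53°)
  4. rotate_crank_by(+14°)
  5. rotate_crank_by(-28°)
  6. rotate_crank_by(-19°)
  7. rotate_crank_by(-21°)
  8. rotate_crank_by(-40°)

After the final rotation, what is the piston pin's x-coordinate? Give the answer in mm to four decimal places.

73.6945

set_geometry: r = 11 mm, L = 82 mm, e = 8 mm; θ ← 0°
rotate_crank_by(-74°): θ ← 0° -74° = -74°
rotate_crank_by(-53°): θ ← -74° -53° = -127°
rotate_crank_by(+14°): θ ← -127° +14° = -113°
rotate_crank_by(-28°): θ ← -113° -28° = -141°
rotate_crank_by(-19°): θ ← -141° -19° = -160°
rotate_crank_by(-21°): θ ← -160° -21° = -181°
rotate_crank_by(-40°): θ ← -181° -40° = -221°
crank pin P = (r cos θ, r sin θ) = (-8.301805, 7.216649)
h = r sin θ − e = 7.216649 − 8 = -0.783351
x = r cos θ + √(L² − h²) = -8.301805 + √(6724.0 − 0.6136) = -8.301805 + 81.996258 = 73.694453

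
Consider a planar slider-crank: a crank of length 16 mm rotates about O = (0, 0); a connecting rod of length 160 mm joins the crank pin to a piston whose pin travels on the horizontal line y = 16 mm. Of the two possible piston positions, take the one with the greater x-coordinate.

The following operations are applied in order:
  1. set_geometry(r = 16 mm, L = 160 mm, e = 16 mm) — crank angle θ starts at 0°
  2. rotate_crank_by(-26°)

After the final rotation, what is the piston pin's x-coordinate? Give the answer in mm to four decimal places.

172.7169

set_geometry: r = 16 mm, L = 160 mm, e = 16 mm; θ ← 0°
rotate_crank_by(-26°): θ ← 0° -26° = -26°
crank pin P = (r cos θ, r sin θ) = (14.380705, -7.013938)
h = r sin θ − e = -7.013938 − 16 = -23.013938
x = r cos θ + √(L² − h²) = 14.380705 + √(25600.0 − 529.6414) = 14.380705 + 158.336220 = 172.716925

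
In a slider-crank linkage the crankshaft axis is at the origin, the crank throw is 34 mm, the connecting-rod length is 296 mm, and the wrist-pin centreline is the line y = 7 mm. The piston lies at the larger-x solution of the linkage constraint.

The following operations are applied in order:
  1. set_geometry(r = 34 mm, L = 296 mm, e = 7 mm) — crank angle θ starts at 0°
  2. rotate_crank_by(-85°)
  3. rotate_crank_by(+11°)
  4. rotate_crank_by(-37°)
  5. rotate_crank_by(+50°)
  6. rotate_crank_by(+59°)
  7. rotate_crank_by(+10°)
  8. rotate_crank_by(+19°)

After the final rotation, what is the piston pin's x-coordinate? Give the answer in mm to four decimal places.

326.1740

set_geometry: r = 34 mm, L = 296 mm, e = 7 mm; θ ← 0°
rotate_crank_by(-85°): θ ← 0° -85° = -85°
rotate_crank_by(+11°): θ ← -85° +11° = -74°
rotate_crank_by(-37°): θ ← -74° -37° = -111°
rotate_crank_by(+50°): θ ← -111° +50° = -61°
rotate_crank_by(+59°): θ ← -61° +59° = -2°
rotate_crank_by(+10°): θ ← -2° +10° = 8°
rotate_crank_by(+19°): θ ← 8° +19° = 27°
crank pin P = (r cos θ, r sin θ) = (30.294222, 15.435677)
h = r sin θ − e = 15.435677 − 7 = 8.435677
x = r cos θ + √(L² − h²) = 30.294222 + √(87616.0 − 71.1606) = 30.294222 + 295.879772 = 326.173994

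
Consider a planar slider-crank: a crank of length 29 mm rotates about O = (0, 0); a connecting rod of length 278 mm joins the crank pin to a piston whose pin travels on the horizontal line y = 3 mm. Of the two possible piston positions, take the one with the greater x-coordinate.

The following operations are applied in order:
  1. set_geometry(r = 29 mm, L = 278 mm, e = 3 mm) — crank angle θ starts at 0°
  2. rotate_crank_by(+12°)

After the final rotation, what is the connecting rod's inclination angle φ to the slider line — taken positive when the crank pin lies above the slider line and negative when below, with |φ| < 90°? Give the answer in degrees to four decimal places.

0.6244

set_geometry: r = 29 mm, L = 278 mm, e = 3 mm; θ ← 0°
rotate_crank_by(+12°): θ ← 0° +12° = 12°
crank pin P = (r cos θ, r sin θ) = (28.366280, 6.029439)
h = r sin θ − e = 6.029439 − 3 = 3.029439
sin φ = h / L = 3.029439 / 278 = 0.01089726
φ = arcsin(0.01089726) = 0.624380°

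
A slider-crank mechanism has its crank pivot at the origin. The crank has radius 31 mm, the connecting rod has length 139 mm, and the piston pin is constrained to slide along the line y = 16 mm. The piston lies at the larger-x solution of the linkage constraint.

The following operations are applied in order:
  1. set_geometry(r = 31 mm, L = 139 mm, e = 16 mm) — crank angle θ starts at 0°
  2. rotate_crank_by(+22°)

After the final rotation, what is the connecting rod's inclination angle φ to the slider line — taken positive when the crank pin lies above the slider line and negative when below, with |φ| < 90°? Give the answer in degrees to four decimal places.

set_geometry: r = 31 mm, L = 139 mm, e = 16 mm; θ ← 0°
rotate_crank_by(+22°): θ ← 0° +22° = 22°
crank pin P = (r cos θ, r sin θ) = (28.742699, 11.612804)
h = r sin θ − e = 11.612804 − 16 = -4.387196
sin φ = h / L = -4.387196 / 139 = -0.03156256
φ = arcsin(-0.03156256) = -1.808702°

-1.8087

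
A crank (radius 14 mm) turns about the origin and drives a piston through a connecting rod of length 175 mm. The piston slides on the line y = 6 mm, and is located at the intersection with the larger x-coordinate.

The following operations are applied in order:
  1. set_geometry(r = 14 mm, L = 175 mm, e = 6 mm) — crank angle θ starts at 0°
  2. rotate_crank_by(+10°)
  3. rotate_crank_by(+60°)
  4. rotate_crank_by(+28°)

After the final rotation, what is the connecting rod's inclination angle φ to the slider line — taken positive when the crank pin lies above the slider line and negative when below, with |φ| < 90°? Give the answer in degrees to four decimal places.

2.5755

set_geometry: r = 14 mm, L = 175 mm, e = 6 mm; θ ← 0°
rotate_crank_by(+10°): θ ← 0° +10° = 10°
rotate_crank_by(+60°): θ ← 10° +60° = 70°
rotate_crank_by(+28°): θ ← 70° +28° = 98°
crank pin P = (r cos θ, r sin θ) = (-1.948423, 13.863753)
h = r sin θ − e = 13.863753 − 6 = 7.863753
sin φ = h / L = 7.863753 / 175 = 0.04493573
φ = arcsin(0.04493573) = 2.575495°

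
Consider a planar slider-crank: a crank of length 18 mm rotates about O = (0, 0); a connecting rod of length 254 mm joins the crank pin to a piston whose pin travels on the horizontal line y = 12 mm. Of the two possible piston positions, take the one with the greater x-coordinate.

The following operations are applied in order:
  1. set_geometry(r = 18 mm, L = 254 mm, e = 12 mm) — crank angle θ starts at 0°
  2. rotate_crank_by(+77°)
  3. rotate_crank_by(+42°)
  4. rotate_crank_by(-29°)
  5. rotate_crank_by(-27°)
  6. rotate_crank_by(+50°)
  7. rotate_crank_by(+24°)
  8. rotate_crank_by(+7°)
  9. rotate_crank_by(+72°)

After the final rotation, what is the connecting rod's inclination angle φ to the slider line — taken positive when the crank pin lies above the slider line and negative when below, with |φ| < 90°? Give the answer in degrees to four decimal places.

-5.1002

set_geometry: r = 18 mm, L = 254 mm, e = 12 mm; θ ← 0°
rotate_crank_by(+77°): θ ← 0° +77° = 77°
rotate_crank_by(+42°): θ ← 77° +42° = 119°
rotate_crank_by(-29°): θ ← 119° -29° = 90°
rotate_crank_by(-27°): θ ← 90° -27° = 63°
rotate_crank_by(+50°): θ ← 63° +50° = 113°
rotate_crank_by(+24°): θ ← 113° +24° = 137°
rotate_crank_by(+7°): θ ← 137° +7° = 144°
rotate_crank_by(+72°): θ ← 144° +72° = 216°
crank pin P = (r cos θ, r sin θ) = (-14.562306, -10.580135)
h = r sin θ − e = -10.580135 − 12 = -22.580135
sin φ = h / L = -22.580135 / 254 = -0.08889817
φ = arcsin(-0.08889817) = -5.100223°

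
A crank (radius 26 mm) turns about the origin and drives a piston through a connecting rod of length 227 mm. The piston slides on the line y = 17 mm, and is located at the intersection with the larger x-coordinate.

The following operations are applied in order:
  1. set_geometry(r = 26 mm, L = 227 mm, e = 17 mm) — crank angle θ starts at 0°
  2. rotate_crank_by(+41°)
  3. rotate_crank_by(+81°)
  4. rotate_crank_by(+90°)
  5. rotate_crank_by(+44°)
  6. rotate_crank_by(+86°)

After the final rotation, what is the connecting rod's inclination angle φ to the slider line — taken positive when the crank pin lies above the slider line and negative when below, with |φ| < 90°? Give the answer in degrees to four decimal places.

-6.3317

set_geometry: r = 26 mm, L = 227 mm, e = 17 mm; θ ← 0°
rotate_crank_by(+41°): θ ← 0° +41° = 41°
rotate_crank_by(+81°): θ ← 41° +81° = 122°
rotate_crank_by(+90°): θ ← 122° +90° = 212°
rotate_crank_by(+44°): θ ← 212° +44° = 256°
rotate_crank_by(+86°): θ ← 256° +86° = 342°
crank pin P = (r cos θ, r sin θ) = (24.727469, -8.034442)
h = r sin θ − e = -8.034442 − 17 = -25.034442
sin φ = h / L = -25.034442 / 227 = -0.11028388
φ = arcsin(-0.11028388) = -6.331681°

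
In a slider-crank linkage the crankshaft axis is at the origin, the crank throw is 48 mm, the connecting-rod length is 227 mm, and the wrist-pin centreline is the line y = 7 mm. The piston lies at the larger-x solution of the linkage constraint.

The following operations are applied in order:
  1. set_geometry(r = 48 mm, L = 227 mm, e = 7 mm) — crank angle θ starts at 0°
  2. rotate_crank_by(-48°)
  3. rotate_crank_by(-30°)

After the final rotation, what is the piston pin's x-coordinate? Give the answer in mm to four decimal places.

set_geometry: r = 48 mm, L = 227 mm, e = 7 mm; θ ← 0°
rotate_crank_by(-48°): θ ← 0° -48° = -48°
rotate_crank_by(-30°): θ ← -48° -30° = -78°
crank pin P = (r cos θ, r sin θ) = (9.979761, -46.951085)
h = r sin θ − e = -46.951085 − 7 = -53.951085
x = r cos θ + √(L² − h²) = 9.979761 + √(51529.0 − 2910.7196) = 9.979761 + 220.495534 = 230.475295

230.4753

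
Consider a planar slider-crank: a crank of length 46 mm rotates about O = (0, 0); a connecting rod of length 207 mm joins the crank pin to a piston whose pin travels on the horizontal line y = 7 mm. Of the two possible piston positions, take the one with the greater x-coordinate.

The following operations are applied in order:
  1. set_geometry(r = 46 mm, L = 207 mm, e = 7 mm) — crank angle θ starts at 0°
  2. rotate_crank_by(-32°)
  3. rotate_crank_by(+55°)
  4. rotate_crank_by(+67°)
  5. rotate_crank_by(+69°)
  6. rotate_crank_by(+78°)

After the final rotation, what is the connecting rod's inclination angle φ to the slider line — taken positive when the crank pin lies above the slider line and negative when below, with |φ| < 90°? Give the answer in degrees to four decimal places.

-12.7201

set_geometry: r = 46 mm, L = 207 mm, e = 7 mm; θ ← 0°
rotate_crank_by(-32°): θ ← 0° -32° = -32°
rotate_crank_by(+55°): θ ← -32° +55° = 23°
rotate_crank_by(+67°): θ ← 23° +67° = 90°
rotate_crank_by(+69°): θ ← 90° +69° = 159°
rotate_crank_by(+78°): θ ← 159° +78° = 237°
crank pin P = (r cos θ, r sin θ) = (-25.053396, -38.578846)
h = r sin θ − e = -38.578846 − 7 = -45.578846
sin φ = h / L = -45.578846 / 207 = -0.22018766
φ = arcsin(-0.22018766) = -12.720056°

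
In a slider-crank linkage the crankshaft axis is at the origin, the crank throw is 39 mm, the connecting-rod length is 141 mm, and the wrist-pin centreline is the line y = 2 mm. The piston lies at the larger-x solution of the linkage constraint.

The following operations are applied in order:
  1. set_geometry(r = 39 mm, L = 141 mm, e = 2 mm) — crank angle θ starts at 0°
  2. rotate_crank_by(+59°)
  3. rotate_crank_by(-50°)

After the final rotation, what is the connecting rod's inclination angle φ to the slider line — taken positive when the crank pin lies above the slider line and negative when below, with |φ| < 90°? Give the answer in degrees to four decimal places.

1.6667

set_geometry: r = 39 mm, L = 141 mm, e = 2 mm; θ ← 0°
rotate_crank_by(+59°): θ ← 0° +59° = 59°
rotate_crank_by(-50°): θ ← 59° -50° = 9°
crank pin P = (r cos θ, r sin θ) = (38.519845, 6.100944)
h = r sin θ − e = 6.100944 − 2 = 4.100944
sin φ = h / L = 4.100944 / 141 = 0.02908471
φ = arcsin(0.02908471) = 1.666666°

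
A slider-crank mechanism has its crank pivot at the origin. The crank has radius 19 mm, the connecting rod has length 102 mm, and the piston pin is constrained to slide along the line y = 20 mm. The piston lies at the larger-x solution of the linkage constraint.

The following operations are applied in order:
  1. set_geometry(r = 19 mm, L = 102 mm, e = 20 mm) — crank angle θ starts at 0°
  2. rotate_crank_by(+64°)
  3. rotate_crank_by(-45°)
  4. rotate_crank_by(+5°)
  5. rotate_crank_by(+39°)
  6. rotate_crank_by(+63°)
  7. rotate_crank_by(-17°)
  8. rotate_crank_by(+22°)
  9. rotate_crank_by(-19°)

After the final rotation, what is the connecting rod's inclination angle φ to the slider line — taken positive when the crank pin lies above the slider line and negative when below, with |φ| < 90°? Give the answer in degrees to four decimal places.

set_geometry: r = 19 mm, L = 102 mm, e = 20 mm; θ ← 0°
rotate_crank_by(+64°): θ ← 0° +64° = 64°
rotate_crank_by(-45°): θ ← 64° -45° = 19°
rotate_crank_by(+5°): θ ← 19° +5° = 24°
rotate_crank_by(+39°): θ ← 24° +39° = 63°
rotate_crank_by(+63°): θ ← 63° +63° = 126°
rotate_crank_by(-17°): θ ← 126° -17° = 109°
rotate_crank_by(+22°): θ ← 109° +22° = 131°
rotate_crank_by(-19°): θ ← 131° -19° = 112°
crank pin P = (r cos θ, r sin θ) = (-7.117525, 17.616493)
h = r sin θ − e = 17.616493 − 20 = -2.383507
sin φ = h / L = -2.383507 / 102 = -0.02336771
φ = arcsin(-0.02336771) = -1.338993°

-1.3390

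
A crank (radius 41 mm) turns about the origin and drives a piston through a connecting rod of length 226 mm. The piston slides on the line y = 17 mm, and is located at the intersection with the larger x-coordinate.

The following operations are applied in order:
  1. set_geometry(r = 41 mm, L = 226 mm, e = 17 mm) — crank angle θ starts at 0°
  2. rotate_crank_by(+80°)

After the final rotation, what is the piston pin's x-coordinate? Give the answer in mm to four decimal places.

set_geometry: r = 41 mm, L = 226 mm, e = 17 mm; θ ← 0°
rotate_crank_by(+80°): θ ← 0° +80° = 80°
crank pin P = (r cos θ, r sin θ) = (7.119575, 40.377118)
h = r sin θ − e = 40.377118 − 17 = 23.377118
x = r cos θ + √(L² − h²) = 7.119575 + √(51076.0 − 546.4896) = 7.119575 + 224.787701 = 231.907276

231.9073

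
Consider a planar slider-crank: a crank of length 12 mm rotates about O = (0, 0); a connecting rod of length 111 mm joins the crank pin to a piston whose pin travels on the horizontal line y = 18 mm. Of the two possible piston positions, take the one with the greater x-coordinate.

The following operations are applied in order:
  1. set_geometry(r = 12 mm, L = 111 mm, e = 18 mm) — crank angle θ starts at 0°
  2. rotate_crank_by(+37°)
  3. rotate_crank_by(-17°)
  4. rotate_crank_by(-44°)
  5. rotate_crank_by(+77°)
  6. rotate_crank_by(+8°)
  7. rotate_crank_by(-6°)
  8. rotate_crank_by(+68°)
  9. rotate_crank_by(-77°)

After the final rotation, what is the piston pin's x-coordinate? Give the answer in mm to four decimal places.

118.9399

set_geometry: r = 12 mm, L = 111 mm, e = 18 mm; θ ← 0°
rotate_crank_by(+37°): θ ← 0° +37° = 37°
rotate_crank_by(-17°): θ ← 37° -17° = 20°
rotate_crank_by(-44°): θ ← 20° -44° = -24°
rotate_crank_by(+77°): θ ← -24° +77° = 53°
rotate_crank_by(+8°): θ ← 53° +8° = 61°
rotate_crank_by(-6°): θ ← 61° -6° = 55°
rotate_crank_by(+68°): θ ← 55° +68° = 123°
rotate_crank_by(-77°): θ ← 123° -77° = 46°
crank pin P = (r cos θ, r sin θ) = (8.335900, 8.632078)
h = r sin θ − e = 8.632078 − 18 = -9.367922
x = r cos θ + √(L² − h²) = 8.335900 + √(12321.0 − 87.7580) = 8.335900 + 110.603987 = 118.939888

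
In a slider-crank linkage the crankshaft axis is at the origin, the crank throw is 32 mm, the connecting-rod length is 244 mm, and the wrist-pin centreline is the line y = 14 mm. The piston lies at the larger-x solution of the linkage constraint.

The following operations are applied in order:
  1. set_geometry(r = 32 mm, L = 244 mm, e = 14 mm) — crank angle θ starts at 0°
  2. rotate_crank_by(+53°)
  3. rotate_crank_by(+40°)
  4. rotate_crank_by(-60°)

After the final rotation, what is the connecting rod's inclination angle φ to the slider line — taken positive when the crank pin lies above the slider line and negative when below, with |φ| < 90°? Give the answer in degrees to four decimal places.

set_geometry: r = 32 mm, L = 244 mm, e = 14 mm; θ ← 0°
rotate_crank_by(+53°): θ ← 0° +53° = 53°
rotate_crank_by(+40°): θ ← 53° +40° = 93°
rotate_crank_by(-60°): θ ← 93° -60° = 33°
crank pin P = (r cos θ, r sin θ) = (26.837458, 17.428449)
h = r sin θ − e = 17.428449 − 14 = 3.428449
sin φ = h / L = 3.428449 / 244 = 0.01405102
φ = arcsin(0.01405102) = 0.805091°

0.8051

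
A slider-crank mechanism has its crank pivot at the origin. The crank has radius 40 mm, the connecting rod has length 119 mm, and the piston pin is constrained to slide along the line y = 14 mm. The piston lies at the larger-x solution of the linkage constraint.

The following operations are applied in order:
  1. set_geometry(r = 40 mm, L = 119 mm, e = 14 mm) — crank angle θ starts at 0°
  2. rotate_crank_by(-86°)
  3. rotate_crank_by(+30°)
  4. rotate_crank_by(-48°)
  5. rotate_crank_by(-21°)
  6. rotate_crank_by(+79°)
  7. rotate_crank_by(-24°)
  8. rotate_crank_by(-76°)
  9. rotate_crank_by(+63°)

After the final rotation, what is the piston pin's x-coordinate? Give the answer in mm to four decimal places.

set_geometry: r = 40 mm, L = 119 mm, e = 14 mm; θ ← 0°
rotate_crank_by(-86°): θ ← 0° -86° = -86°
rotate_crank_by(+30°): θ ← -86° +30° = -56°
rotate_crank_by(-48°): θ ← -56° -48° = -104°
rotate_crank_by(-21°): θ ← -104° -21° = -125°
rotate_crank_by(+79°): θ ← -125° +79° = -46°
rotate_crank_by(-24°): θ ← -46° -24° = -70°
rotate_crank_by(-76°): θ ← -70° -76° = -146°
rotate_crank_by(+63°): θ ← -146° +63° = -83°
crank pin P = (r cos θ, r sin θ) = (4.874774, -39.701846)
h = r sin θ − e = -39.701846 − 14 = -53.701846
x = r cos θ + √(L² − h²) = 4.874774 + √(14161.0 − 2883.8883) = 4.874774 + 106.193746 = 111.068520

111.0685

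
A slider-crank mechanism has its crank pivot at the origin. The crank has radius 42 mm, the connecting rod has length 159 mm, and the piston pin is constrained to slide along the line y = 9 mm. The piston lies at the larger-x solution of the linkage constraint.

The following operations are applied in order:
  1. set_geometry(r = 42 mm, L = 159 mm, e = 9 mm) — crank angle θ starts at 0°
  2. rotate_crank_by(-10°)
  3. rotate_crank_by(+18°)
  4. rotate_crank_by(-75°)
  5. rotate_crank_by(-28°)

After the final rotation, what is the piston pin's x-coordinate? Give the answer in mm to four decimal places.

set_geometry: r = 42 mm, L = 159 mm, e = 9 mm; θ ← 0°
rotate_crank_by(-10°): θ ← 0° -10° = -10°
rotate_crank_by(+18°): θ ← -10° +18° = 8°
rotate_crank_by(-75°): θ ← 8° -75° = -67°
rotate_crank_by(-28°): θ ← -67° -28° = -95°
crank pin P = (r cos θ, r sin θ) = (-3.660541, -41.840177)
h = r sin θ − e = -41.840177 − 9 = -50.840177
x = r cos θ + √(L² − h²) = -3.660541 + √(25281.0 − 2584.7236) = -3.660541 + 150.652834 = 146.992293

146.9923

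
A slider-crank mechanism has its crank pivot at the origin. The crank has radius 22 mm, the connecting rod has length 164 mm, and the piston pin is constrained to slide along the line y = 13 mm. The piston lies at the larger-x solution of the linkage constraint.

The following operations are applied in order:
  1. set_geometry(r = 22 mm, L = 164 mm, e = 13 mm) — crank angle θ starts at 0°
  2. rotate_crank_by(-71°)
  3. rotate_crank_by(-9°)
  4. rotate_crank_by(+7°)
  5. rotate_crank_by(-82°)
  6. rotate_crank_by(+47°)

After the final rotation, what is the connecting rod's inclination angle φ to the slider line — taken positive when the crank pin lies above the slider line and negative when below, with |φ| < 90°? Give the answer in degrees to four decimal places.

set_geometry: r = 22 mm, L = 164 mm, e = 13 mm; θ ← 0°
rotate_crank_by(-71°): θ ← 0° -71° = -71°
rotate_crank_by(-9°): θ ← -71° -9° = -80°
rotate_crank_by(+7°): θ ← -80° +7° = -73°
rotate_crank_by(-82°): θ ← -73° -82° = -155°
rotate_crank_by(+47°): θ ← -155° +47° = -108°
crank pin P = (r cos θ, r sin θ) = (-6.798374, -20.923243)
h = r sin θ − e = -20.923243 − 13 = -33.923243
sin φ = h / L = -33.923243 / 164 = -0.20684904
φ = arcsin(-0.20684904) = -11.937762°

-11.9378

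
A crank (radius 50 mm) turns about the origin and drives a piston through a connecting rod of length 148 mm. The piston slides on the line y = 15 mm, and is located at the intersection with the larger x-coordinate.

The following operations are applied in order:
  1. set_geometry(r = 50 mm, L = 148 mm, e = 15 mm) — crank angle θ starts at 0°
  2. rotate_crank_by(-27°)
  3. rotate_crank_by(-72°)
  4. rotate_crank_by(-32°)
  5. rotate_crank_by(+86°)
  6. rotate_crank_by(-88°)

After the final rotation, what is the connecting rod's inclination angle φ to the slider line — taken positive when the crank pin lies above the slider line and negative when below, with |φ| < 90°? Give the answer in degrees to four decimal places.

-20.3913

set_geometry: r = 50 mm, L = 148 mm, e = 15 mm; θ ← 0°
rotate_crank_by(-27°): θ ← 0° -27° = -27°
rotate_crank_by(-72°): θ ← -27° -72° = -99°
rotate_crank_by(-32°): θ ← -99° -32° = -131°
rotate_crank_by(+86°): θ ← -131° +86° = -45°
rotate_crank_by(-88°): θ ← -45° -88° = -133°
crank pin P = (r cos θ, r sin θ) = (-34.099918, -36.567685)
h = r sin θ − e = -36.567685 − 15 = -51.567685
sin φ = h / L = -51.567685 / 148 = -0.34843030
φ = arcsin(-0.34843030) = -20.391336°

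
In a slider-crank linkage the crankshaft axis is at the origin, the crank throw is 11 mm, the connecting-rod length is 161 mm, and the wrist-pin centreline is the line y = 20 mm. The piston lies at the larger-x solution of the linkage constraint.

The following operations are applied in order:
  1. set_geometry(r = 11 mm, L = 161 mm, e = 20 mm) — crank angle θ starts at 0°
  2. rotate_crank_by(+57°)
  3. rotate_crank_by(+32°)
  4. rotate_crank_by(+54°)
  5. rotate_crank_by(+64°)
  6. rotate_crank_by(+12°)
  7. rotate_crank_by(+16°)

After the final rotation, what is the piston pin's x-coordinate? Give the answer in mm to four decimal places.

152.0554

set_geometry: r = 11 mm, L = 161 mm, e = 20 mm; θ ← 0°
rotate_crank_by(+57°): θ ← 0° +57° = 57°
rotate_crank_by(+32°): θ ← 57° +32° = 89°
rotate_crank_by(+54°): θ ← 89° +54° = 143°
rotate_crank_by(+64°): θ ← 143° +64° = 207°
rotate_crank_by(+12°): θ ← 207° +12° = 219°
rotate_crank_by(+16°): θ ← 219° +16° = 235°
crank pin P = (r cos θ, r sin θ) = (-6.309341, -9.010672)
h = r sin θ − e = -9.010672 − 20 = -29.010672
x = r cos θ + √(L² − h²) = -6.309341 + √(25921.0 − 841.6191) = -6.309341 + 158.364708 = 152.055368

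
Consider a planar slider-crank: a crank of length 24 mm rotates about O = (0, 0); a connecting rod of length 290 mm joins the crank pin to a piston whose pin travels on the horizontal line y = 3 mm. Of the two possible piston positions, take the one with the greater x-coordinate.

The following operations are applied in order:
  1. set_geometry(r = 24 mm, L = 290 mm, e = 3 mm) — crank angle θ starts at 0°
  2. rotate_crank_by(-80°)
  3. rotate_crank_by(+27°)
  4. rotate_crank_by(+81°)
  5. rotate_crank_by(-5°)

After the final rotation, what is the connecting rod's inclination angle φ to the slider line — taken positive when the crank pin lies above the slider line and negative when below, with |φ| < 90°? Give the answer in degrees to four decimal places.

1.2601

set_geometry: r = 24 mm, L = 290 mm, e = 3 mm; θ ← 0°
rotate_crank_by(-80°): θ ← 0° -80° = -80°
rotate_crank_by(+27°): θ ← -80° +27° = -53°
rotate_crank_by(+81°): θ ← -53° +81° = 28°
rotate_crank_by(-5°): θ ← 28° -5° = 23°
crank pin P = (r cos θ, r sin θ) = (22.092116, 9.377547)
h = r sin θ − e = 9.377547 − 3 = 6.377547
sin φ = h / L = 6.377547 / 290 = 0.02199154
φ = arcsin(0.02199154) = 1.260124°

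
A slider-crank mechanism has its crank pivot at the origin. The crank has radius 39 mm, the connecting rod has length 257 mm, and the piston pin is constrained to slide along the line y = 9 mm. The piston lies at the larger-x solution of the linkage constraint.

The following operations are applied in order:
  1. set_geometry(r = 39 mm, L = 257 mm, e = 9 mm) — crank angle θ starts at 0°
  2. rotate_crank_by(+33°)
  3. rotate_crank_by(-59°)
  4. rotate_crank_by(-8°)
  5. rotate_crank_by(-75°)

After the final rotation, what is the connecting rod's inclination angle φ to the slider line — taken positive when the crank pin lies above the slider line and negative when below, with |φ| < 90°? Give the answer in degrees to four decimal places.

-10.2826

set_geometry: r = 39 mm, L = 257 mm, e = 9 mm; θ ← 0°
rotate_crank_by(+33°): θ ← 0° +33° = 33°
rotate_crank_by(-59°): θ ← 33° -59° = -26°
rotate_crank_by(-8°): θ ← -26° -8° = -34°
rotate_crank_by(-75°): θ ← -34° -75° = -109°
crank pin P = (r cos θ, r sin θ) = (-12.697158, -36.875224)
h = r sin θ − e = -36.875224 − 9 = -45.875224
sin φ = h / L = -45.875224 / 257 = -0.17850282
φ = arcsin(-0.17850282) = -10.282565°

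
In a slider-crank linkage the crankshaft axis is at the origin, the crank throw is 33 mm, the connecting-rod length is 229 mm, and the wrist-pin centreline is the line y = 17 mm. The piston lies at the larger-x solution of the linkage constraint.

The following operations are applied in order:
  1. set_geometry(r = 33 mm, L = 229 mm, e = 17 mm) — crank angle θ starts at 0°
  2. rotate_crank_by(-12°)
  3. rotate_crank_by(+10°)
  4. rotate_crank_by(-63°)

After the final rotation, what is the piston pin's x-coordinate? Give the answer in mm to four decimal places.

set_geometry: r = 33 mm, L = 229 mm, e = 17 mm; θ ← 0°
rotate_crank_by(-12°): θ ← 0° -12° = -12°
rotate_crank_by(+10°): θ ← -12° +10° = -2°
rotate_crank_by(-63°): θ ← -2° -63° = -65°
crank pin P = (r cos θ, r sin θ) = (13.946403, -29.908157)
h = r sin θ − e = -29.908157 − 17 = -46.908157
x = r cos θ + √(L² − h²) = 13.946403 + √(52441.0 − 2200.3752) = 13.946403 + 224.144205 = 238.090608

238.0906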